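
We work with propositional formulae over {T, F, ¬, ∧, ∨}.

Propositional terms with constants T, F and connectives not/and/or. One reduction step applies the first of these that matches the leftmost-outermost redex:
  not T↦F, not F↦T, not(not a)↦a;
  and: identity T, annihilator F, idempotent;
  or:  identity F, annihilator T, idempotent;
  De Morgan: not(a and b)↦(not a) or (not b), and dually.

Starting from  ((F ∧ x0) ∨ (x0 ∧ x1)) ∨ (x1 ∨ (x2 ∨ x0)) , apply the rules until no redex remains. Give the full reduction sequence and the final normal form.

Answer: normal form = (x0 ∧ x1) ∨ (x1 ∨ (x2 ∨ x0))  (in 2 steps)

Reduction:
  start: ((F ∧ x0) ∨ (x0 ∧ x1)) ∨ (x1 ∨ (x2 ∨ x0))
  [1] (F ∨ (x0 ∧ x1)) ∨ (x1 ∨ (x2 ∨ x0))
  [2] (x0 ∧ x1) ∨ (x1 ∨ (x2 ∨ x0))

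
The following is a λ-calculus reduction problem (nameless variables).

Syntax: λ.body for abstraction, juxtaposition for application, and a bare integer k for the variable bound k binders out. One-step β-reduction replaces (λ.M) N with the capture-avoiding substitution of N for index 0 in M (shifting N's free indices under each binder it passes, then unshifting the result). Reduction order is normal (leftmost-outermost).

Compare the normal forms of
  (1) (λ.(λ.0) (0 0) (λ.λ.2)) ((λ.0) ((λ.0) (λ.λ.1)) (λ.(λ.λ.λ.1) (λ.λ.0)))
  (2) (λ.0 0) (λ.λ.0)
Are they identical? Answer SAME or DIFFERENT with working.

Term A:
  start: (λ.(λ.0) (0 0) (λ.λ.2)) ((λ.0) ((λ.0) (λ.λ.1)) (λ.(λ.λ.λ.1) (λ.λ.0)))
  →1  (λ.0) ((λ.0) ((λ.0) (λ.λ.1)) (λ.(λ.λ.λ.1) (λ.λ.0)) ((λ.0) ((λ.0) (λ.λ.1)) (λ.(λ.λ.λ.1) (λ.λ.0)))) (λ.λ.(λ.0) ((λ.0) (λ.λ.1)) (λ.(λ.λ.λ.1) (λ.λ.0)))
  →2  (λ.0) ((λ.0) (λ.λ.1)) (λ.(λ.λ.λ.1) (λ.λ.0)) ((λ.0) ((λ.0) (λ.λ.1)) (λ.(λ.λ.λ.1) (λ.λ.0))) (λ.λ.(λ.0) ((λ.0) (λ.λ.1)) (λ.(λ.λ.λ.1) (λ.λ.0)))
  →3  (λ.0) (λ.λ.1) (λ.(λ.λ.λ.1) (λ.λ.0)) ((λ.0) ((λ.0) (λ.λ.1)) (λ.(λ.λ.λ.1) (λ.λ.0))) (λ.λ.(λ.0) ((λ.0) (λ.λ.1)) (λ.(λ.λ.λ.1) (λ.λ.0)))
  →4  (λ.λ.1) (λ.(λ.λ.λ.1) (λ.λ.0)) ((λ.0) ((λ.0) (λ.λ.1)) (λ.(λ.λ.λ.1) (λ.λ.0))) (λ.λ.(λ.0) ((λ.0) (λ.λ.1)) (λ.(λ.λ.λ.1) (λ.λ.0)))
  →5  (λ.λ.(λ.λ.λ.1) (λ.λ.0)) ((λ.0) ((λ.0) (λ.λ.1)) (λ.(λ.λ.λ.1) (λ.λ.0))) (λ.λ.(λ.0) ((λ.0) (λ.λ.1)) (λ.(λ.λ.λ.1) (λ.λ.0)))
  →6  (λ.(λ.λ.λ.1) (λ.λ.0)) (λ.λ.(λ.0) ((λ.0) (λ.λ.1)) (λ.(λ.λ.λ.1) (λ.λ.0)))
  →7  (λ.λ.λ.1) (λ.λ.0)
  →8  λ.λ.1

Term B:
  start: (λ.0 0) (λ.λ.0)
  →1  (λ.λ.0) (λ.λ.0)
  →2  λ.0

Answer: DIFFERENT — A ⇓ λ.λ.1, B ⇓ λ.0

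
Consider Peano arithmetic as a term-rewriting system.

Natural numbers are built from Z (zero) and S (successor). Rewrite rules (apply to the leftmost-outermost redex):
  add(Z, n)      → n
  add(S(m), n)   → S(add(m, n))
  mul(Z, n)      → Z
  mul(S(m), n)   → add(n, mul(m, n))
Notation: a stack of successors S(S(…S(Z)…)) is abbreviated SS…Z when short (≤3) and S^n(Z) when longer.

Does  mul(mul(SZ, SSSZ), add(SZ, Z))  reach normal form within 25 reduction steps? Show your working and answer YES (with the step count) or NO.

  start: mul(mul(SZ, SSSZ), add(SZ, Z))
  →1  mul(add(SSSZ, mul(Z, SSSZ)), add(SZ, Z))
  →2  mul(S(add(SSZ, mul(Z, SSSZ))), add(SZ, Z))
  →3  add(add(SZ, Z), mul(add(SSZ, mul(Z, SSSZ)), add(SZ, Z)))
  →4  add(S(add(Z, Z)), mul(add(SSZ, mul(Z, SSSZ)), add(SZ, Z)))
  →5  S(add(add(Z, Z), mul(add(SSZ, mul(Z, SSSZ)), add(SZ, Z))))
  →6  S(add(Z, mul(add(SSZ, mul(Z, SSSZ)), add(SZ, Z))))
  →7  S(mul(add(SSZ, mul(Z, SSSZ)), add(SZ, Z)))
  →8  S(mul(S(add(SZ, mul(Z, SSSZ))), add(SZ, Z)))
  →9  S(add(add(SZ, Z), mul(add(SZ, mul(Z, SSSZ)), add(SZ, Z))))
  →10  S(add(S(add(Z, Z)), mul(add(SZ, mul(Z, SSSZ)), add(SZ, Z))))
  →11  S(S(add(add(Z, Z), mul(add(SZ, mul(Z, SSSZ)), add(SZ, Z)))))
  →12  S(S(add(Z, mul(add(SZ, mul(Z, SSSZ)), add(SZ, Z)))))
  →13  S(S(mul(add(SZ, mul(Z, SSSZ)), add(SZ, Z))))
  →14  S(S(mul(S(add(Z, mul(Z, SSSZ))), add(SZ, Z))))
  →15  S(S(add(add(SZ, Z), mul(add(Z, mul(Z, SSSZ)), add(SZ, Z)))))
  →16  S(S(add(S(add(Z, Z)), mul(add(Z, mul(Z, SSSZ)), add(SZ, Z)))))
  →17  S(S(S(add(add(Z, Z), mul(add(Z, mul(Z, SSSZ)), add(SZ, Z))))))
  →18  S(S(S(add(Z, mul(add(Z, mul(Z, SSSZ)), add(SZ, Z))))))
  →19  S(S(S(mul(add(Z, mul(Z, SSSZ)), add(SZ, Z)))))
  →20  S(S(S(mul(mul(Z, SSSZ), add(SZ, Z)))))
  →21  S(S(S(mul(Z, add(SZ, Z)))))
  →22  SSSZ

Answer: YES — reaches normal form SSSZ in 22 ≤ 25 steps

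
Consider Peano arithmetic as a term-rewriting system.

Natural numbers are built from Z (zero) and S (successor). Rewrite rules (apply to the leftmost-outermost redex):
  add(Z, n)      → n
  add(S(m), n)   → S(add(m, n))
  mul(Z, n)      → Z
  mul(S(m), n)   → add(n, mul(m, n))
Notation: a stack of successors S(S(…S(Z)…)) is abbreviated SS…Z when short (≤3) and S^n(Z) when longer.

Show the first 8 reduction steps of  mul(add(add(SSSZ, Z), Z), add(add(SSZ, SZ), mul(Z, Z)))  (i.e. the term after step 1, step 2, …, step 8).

Answer: after 8 steps: S(add(S(add(add(Z, SZ), mul(Z, Z))), mul(add(add(SSZ, Z), Z), add(add(SSZ, SZ), mul(Z, Z)))))

Working:
  start: mul(add(add(SSSZ, Z), Z), add(add(SSZ, SZ), mul(Z, Z)))
  [1] mul(add(S(add(SSZ, Z)), Z), add(add(SSZ, SZ), mul(Z, Z)))
  [2] mul(S(add(add(SSZ, Z), Z)), add(add(SSZ, SZ), mul(Z, Z)))
  [3] add(add(add(SSZ, SZ), mul(Z, Z)), mul(add(add(SSZ, Z), Z), add(add(SSZ, SZ), mul(Z, Z))))
  [4] add(add(S(add(SZ, SZ)), mul(Z, Z)), mul(add(add(SSZ, Z), Z), add(add(SSZ, SZ), mul(Z, Z))))
  [5] add(S(add(add(SZ, SZ), mul(Z, Z))), mul(add(add(SSZ, Z), Z), add(add(SSZ, SZ), mul(Z, Z))))
  [6] S(add(add(add(SZ, SZ), mul(Z, Z)), mul(add(add(SSZ, Z), Z), add(add(SSZ, SZ), mul(Z, Z)))))
  [7] S(add(add(S(add(Z, SZ)), mul(Z, Z)), mul(add(add(SSZ, Z), Z), add(add(SSZ, SZ), mul(Z, Z)))))
  [8] S(add(S(add(add(Z, SZ), mul(Z, Z))), mul(add(add(SSZ, Z), Z), add(add(SSZ, SZ), mul(Z, Z)))))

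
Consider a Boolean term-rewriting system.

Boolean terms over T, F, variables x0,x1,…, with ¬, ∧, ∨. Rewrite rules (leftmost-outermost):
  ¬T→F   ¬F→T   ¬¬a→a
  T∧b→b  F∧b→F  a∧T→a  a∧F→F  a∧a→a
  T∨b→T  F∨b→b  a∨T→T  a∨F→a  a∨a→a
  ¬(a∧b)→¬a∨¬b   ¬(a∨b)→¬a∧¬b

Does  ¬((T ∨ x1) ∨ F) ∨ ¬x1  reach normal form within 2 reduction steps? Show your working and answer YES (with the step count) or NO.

  start: ¬((T ∨ x1) ∨ F) ∨ ¬x1
  →1  (¬(T ∨ x1) ∧ ¬F) ∨ ¬x1
  →2  ((¬T ∧ ¬x1) ∧ ¬F) ∨ ¬x1

Answer: NO — after 2 steps the term is ((¬T ∧ ¬x1) ∧ ¬F) ∨ ¬x1, not yet normal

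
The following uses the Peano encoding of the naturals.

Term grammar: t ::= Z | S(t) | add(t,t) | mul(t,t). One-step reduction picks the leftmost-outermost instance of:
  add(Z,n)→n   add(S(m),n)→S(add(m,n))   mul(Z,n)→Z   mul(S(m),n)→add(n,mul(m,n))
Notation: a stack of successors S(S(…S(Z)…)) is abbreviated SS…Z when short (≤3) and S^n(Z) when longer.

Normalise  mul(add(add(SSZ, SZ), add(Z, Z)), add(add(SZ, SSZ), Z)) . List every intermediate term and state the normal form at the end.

Answer: normal form = S^9(Z)  (in 42 steps)

Derivation:
  start: mul(add(add(SSZ, SZ), add(Z, Z)), add(add(SZ, SSZ), Z))
  step 1: mul(add(S(add(SZ, SZ)), add(Z, Z)), add(add(SZ, SSZ), Z))
  step 2: mul(S(add(add(SZ, SZ), add(Z, Z))), add(add(SZ, SSZ), Z))
  step 3: add(add(add(SZ, SSZ), Z), mul(add(add(SZ, SZ), add(Z, Z)), add(add(SZ, SSZ), Z)))
  step 4: add(add(S(add(Z, SSZ)), Z), mul(add(add(SZ, SZ), add(Z, Z)), add(add(SZ, SSZ), Z)))
  step 5: add(S(add(add(Z, SSZ), Z)), mul(add(add(SZ, SZ), add(Z, Z)), add(add(SZ, SSZ), Z)))
  step 6: S(add(add(add(Z, SSZ), Z), mul(add(add(SZ, SZ), add(Z, Z)), add(add(SZ, SSZ), Z))))
  step 7: S(add(add(SSZ, Z), mul(add(add(SZ, SZ), add(Z, Z)), add(add(SZ, SSZ), Z))))
  step 8: S(add(S(add(SZ, Z)), mul(add(add(SZ, SZ), add(Z, Z)), add(add(SZ, SSZ), Z))))
  step 9: S(S(add(add(SZ, Z), mul(add(add(SZ, SZ), add(Z, Z)), add(add(SZ, SSZ), Z)))))
  step 10: S(S(add(S(add(Z, Z)), mul(add(add(SZ, SZ), add(Z, Z)), add(add(SZ, SSZ), Z)))))
  step 11: S(S(S(add(add(Z, Z), mul(add(add(SZ, SZ), add(Z, Z)), add(add(SZ, SSZ), Z))))))
  step 12: S(S(S(add(Z, mul(add(add(SZ, SZ), add(Z, Z)), add(add(SZ, SSZ), Z))))))
  step 13: S(S(S(mul(add(add(SZ, SZ), add(Z, Z)), add(add(SZ, SSZ), Z)))))
  step 14: S(S(S(mul(add(S(add(Z, SZ)), add(Z, Z)), add(add(SZ, SSZ), Z)))))
  step 15: S(S(S(mul(S(add(add(Z, SZ), add(Z, Z))), add(add(SZ, SSZ), Z)))))
  step 16: S(S(S(add(add(add(SZ, SSZ), Z), mul(add(add(Z, SZ), add(Z, Z)), add(add(SZ, SSZ), Z))))))
  step 17: S(S(S(add(add(S(add(Z, SSZ)), Z), mul(add(add(Z, SZ), add(Z, Z)), add(add(SZ, SSZ), Z))))))
  step 18: S(S(S(add(S(add(add(Z, SSZ), Z)), mul(add(add(Z, SZ), add(Z, Z)), add(add(SZ, SSZ), Z))))))
  step 19: S(S(S(S(add(add(add(Z, SSZ), Z), mul(add(add(Z, SZ), add(Z, Z)), add(add(SZ, SSZ), Z)))))))
  step 20: S(S(S(S(add(add(SSZ, Z), mul(add(add(Z, SZ), add(Z, Z)), add(add(SZ, SSZ), Z)))))))
  step 21: S(S(S(S(add(S(add(SZ, Z)), mul(add(add(Z, SZ), add(Z, Z)), add(add(SZ, SSZ), Z)))))))
  step 22: S(S(S(S(S(add(add(SZ, Z), mul(add(add(Z, SZ), add(Z, Z)), add(add(SZ, SSZ), Z))))))))
  step 23: S(S(S(S(S(add(S(add(Z, Z)), mul(add(add(Z, SZ), add(Z, Z)), add(add(SZ, SSZ), Z))))))))
  step 24: S(S(S(S(S(S(add(add(Z, Z), mul(add(add(Z, SZ), add(Z, Z)), add(add(SZ, SSZ), Z)))))))))
  step 25: S(S(S(S(S(S(add(Z, mul(add(add(Z, SZ), add(Z, Z)), add(add(SZ, SSZ), Z)))))))))
  step 26: S(S(S(S(S(S(mul(add(add(Z, SZ), add(Z, Z)), add(add(SZ, SSZ), Z))))))))
  step 27: S(S(S(S(S(S(mul(add(SZ, add(Z, Z)), add(add(SZ, SSZ), Z))))))))
  step 28: S(S(S(S(S(S(mul(S(add(Z, add(Z, Z))), add(add(SZ, SSZ), Z))))))))
  step 29: S(S(S(S(S(S(add(add(add(SZ, SSZ), Z), mul(add(Z, add(Z, Z)), add(add(SZ, SSZ), Z)))))))))
  step 30: S(S(S(S(S(S(add(add(S(add(Z, SSZ)), Z), mul(add(Z, add(Z, Z)), add(add(SZ, SSZ), Z)))))))))
  step 31: S(S(S(S(S(S(add(S(add(add(Z, SSZ), Z)), mul(add(Z, add(Z, Z)), add(add(SZ, SSZ), Z)))))))))
  step 32: S(S(S(S(S(S(S(add(add(add(Z, SSZ), Z), mul(add(Z, add(Z, Z)), add(add(SZ, SSZ), Z))))))))))
  step 33: S(S(S(S(S(S(S(add(add(SSZ, Z), mul(add(Z, add(Z, Z)), add(add(SZ, SSZ), Z))))))))))
  step 34: S(S(S(S(S(S(S(add(S(add(SZ, Z)), mul(add(Z, add(Z, Z)), add(add(SZ, SSZ), Z))))))))))
  step 35: S(S(S(S(S(S(S(S(add(add(SZ, Z), mul(add(Z, add(Z, Z)), add(add(SZ, SSZ), Z)))))))))))
  step 36: S(S(S(S(S(S(S(S(add(S(add(Z, Z)), mul(add(Z, add(Z, Z)), add(add(SZ, SSZ), Z)))))))))))
  step 37: S(S(S(S(S(S(S(S(S(add(add(Z, Z), mul(add(Z, add(Z, Z)), add(add(SZ, SSZ), Z))))))))))))
  step 38: S(S(S(S(S(S(S(S(S(add(Z, mul(add(Z, add(Z, Z)), add(add(SZ, SSZ), Z))))))))))))
  step 39: S(S(S(S(S(S(S(S(S(mul(add(Z, add(Z, Z)), add(add(SZ, SSZ), Z)))))))))))
  step 40: S(S(S(S(S(S(S(S(S(mul(add(Z, Z), add(add(SZ, SSZ), Z)))))))))))
  step 41: S(S(S(S(S(S(S(S(S(mul(Z, add(add(SZ, SSZ), Z)))))))))))
  step 42: S^9(Z)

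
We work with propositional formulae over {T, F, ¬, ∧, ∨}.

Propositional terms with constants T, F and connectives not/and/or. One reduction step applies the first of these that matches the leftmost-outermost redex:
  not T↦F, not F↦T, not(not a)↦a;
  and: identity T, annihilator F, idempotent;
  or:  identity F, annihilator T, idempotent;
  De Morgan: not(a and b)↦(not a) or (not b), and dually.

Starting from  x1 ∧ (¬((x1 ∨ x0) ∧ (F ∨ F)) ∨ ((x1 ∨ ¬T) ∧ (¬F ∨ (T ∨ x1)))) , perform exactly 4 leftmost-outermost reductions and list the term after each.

  start: x1 ∧ (¬((x1 ∨ x0) ∧ (F ∨ F)) ∨ ((x1 ∨ ¬T) ∧ (¬F ∨ (T ∨ x1))))
  step 1: x1 ∧ ((¬(x1 ∨ x0) ∨ ¬(F ∨ F)) ∨ ((x1 ∨ ¬T) ∧ (¬F ∨ (T ∨ x1))))
  step 2: x1 ∧ (((¬x1 ∧ ¬x0) ∨ ¬(F ∨ F)) ∨ ((x1 ∨ ¬T) ∧ (¬F ∨ (T ∨ x1))))
  step 3: x1 ∧ (((¬x1 ∧ ¬x0) ∨ (¬F ∧ ¬F)) ∨ ((x1 ∨ ¬T) ∧ (¬F ∨ (T ∨ x1))))
  step 4: x1 ∧ (((¬x1 ∧ ¬x0) ∨ ¬F) ∨ ((x1 ∨ ¬T) ∧ (¬F ∨ (T ∨ x1))))

Answer: after 4 steps: x1 ∧ (((¬x1 ∧ ¬x0) ∨ ¬F) ∨ ((x1 ∨ ¬T) ∧ (¬F ∨ (T ∨ x1))))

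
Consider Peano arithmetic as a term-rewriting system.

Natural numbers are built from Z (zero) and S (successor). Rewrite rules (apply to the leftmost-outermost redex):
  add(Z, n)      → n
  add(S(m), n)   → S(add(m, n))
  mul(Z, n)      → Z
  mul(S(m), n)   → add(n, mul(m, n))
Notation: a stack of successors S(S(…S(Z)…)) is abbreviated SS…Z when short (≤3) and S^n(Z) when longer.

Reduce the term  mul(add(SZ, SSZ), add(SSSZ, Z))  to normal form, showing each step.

Answer: normal form = S^9(Z)  (in 30 steps)

Working:
  start: mul(add(SZ, SSZ), add(SSSZ, Z))
  →1  mul(S(add(Z, SSZ)), add(SSSZ, Z))
  →2  add(add(SSSZ, Z), mul(add(Z, SSZ), add(SSSZ, Z)))
  →3  add(S(add(SSZ, Z)), mul(add(Z, SSZ), add(SSSZ, Z)))
  →4  S(add(add(SSZ, Z), mul(add(Z, SSZ), add(SSSZ, Z))))
  →5  S(add(S(add(SZ, Z)), mul(add(Z, SSZ), add(SSSZ, Z))))
  →6  S(S(add(add(SZ, Z), mul(add(Z, SSZ), add(SSSZ, Z)))))
  →7  S(S(add(S(add(Z, Z)), mul(add(Z, SSZ), add(SSSZ, Z)))))
  →8  S(S(S(add(add(Z, Z), mul(add(Z, SSZ), add(SSSZ, Z))))))
  →9  S(S(S(add(Z, mul(add(Z, SSZ), add(SSSZ, Z))))))
  →10  S(S(S(mul(add(Z, SSZ), add(SSSZ, Z)))))
  →11  S(S(S(mul(SSZ, add(SSSZ, Z)))))
  →12  S(S(S(add(add(SSSZ, Z), mul(SZ, add(SSSZ, Z))))))
  →13  S(S(S(add(S(add(SSZ, Z)), mul(SZ, add(SSSZ, Z))))))
  →14  S(S(S(S(add(add(SSZ, Z), mul(SZ, add(SSSZ, Z)))))))
  →15  S(S(S(S(add(S(add(SZ, Z)), mul(SZ, add(SSSZ, Z)))))))
  →16  S(S(S(S(S(add(add(SZ, Z), mul(SZ, add(SSSZ, Z))))))))
  →17  S(S(S(S(S(add(S(add(Z, Z)), mul(SZ, add(SSSZ, Z))))))))
  →18  S(S(S(S(S(S(add(add(Z, Z), mul(SZ, add(SSSZ, Z)))))))))
  →19  S(S(S(S(S(S(add(Z, mul(SZ, add(SSSZ, Z)))))))))
  →20  S(S(S(S(S(S(mul(SZ, add(SSSZ, Z))))))))
  →21  S(S(S(S(S(S(add(add(SSSZ, Z), mul(Z, add(SSSZ, Z)))))))))
  →22  S(S(S(S(S(S(add(S(add(SSZ, Z)), mul(Z, add(SSSZ, Z)))))))))
  →23  S(S(S(S(S(S(S(add(add(SSZ, Z), mul(Z, add(SSSZ, Z))))))))))
  →24  S(S(S(S(S(S(S(add(S(add(SZ, Z)), mul(Z, add(SSSZ, Z))))))))))
  →25  S(S(S(S(S(S(S(S(add(add(SZ, Z), mul(Z, add(SSSZ, Z)))))))))))
  →26  S(S(S(S(S(S(S(S(add(S(add(Z, Z)), mul(Z, add(SSSZ, Z)))))))))))
  →27  S(S(S(S(S(S(S(S(S(add(add(Z, Z), mul(Z, add(SSSZ, Z))))))))))))
  →28  S(S(S(S(S(S(S(S(S(add(Z, mul(Z, add(SSSZ, Z))))))))))))
  →29  S(S(S(S(S(S(S(S(S(mul(Z, add(SSSZ, Z)))))))))))
  →30  S^9(Z)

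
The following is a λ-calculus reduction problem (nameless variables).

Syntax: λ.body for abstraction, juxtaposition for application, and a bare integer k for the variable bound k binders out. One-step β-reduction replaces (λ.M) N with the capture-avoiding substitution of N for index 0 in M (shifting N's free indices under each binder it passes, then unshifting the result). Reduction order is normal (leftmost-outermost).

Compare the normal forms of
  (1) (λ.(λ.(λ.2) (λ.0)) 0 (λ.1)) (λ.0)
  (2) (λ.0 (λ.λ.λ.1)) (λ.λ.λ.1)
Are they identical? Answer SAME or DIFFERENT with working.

Answer: DIFFERENT — A ⇓ λ.λ.0, B ⇓ λ.λ.1

Derivation:
Term A:
  start: (λ.(λ.(λ.2) (λ.0)) 0 (λ.1)) (λ.0)
  step 1: (λ.(λ.λ.0) (λ.0)) (λ.0) (λ.λ.0)
  step 2: (λ.λ.0) (λ.0) (λ.λ.0)
  step 3: (λ.0) (λ.λ.0)
  step 4: λ.λ.0

Term B:
  start: (λ.0 (λ.λ.λ.1)) (λ.λ.λ.1)
  step 1: (λ.λ.λ.1) (λ.λ.λ.1)
  step 2: λ.λ.1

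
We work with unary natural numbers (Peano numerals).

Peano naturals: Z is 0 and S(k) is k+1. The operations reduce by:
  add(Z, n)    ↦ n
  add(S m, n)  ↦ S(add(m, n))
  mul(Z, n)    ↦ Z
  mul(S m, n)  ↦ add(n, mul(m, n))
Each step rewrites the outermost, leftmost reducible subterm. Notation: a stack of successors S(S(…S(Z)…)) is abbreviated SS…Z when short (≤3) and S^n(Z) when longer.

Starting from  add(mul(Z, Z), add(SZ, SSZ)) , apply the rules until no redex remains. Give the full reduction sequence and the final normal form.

  start: add(mul(Z, Z), add(SZ, SSZ))
  →1  add(Z, add(SZ, SSZ))
  →2  add(SZ, SSZ)
  →3  S(add(Z, SSZ))
  →4  SSSZ

Answer: normal form = SSSZ  (in 4 steps)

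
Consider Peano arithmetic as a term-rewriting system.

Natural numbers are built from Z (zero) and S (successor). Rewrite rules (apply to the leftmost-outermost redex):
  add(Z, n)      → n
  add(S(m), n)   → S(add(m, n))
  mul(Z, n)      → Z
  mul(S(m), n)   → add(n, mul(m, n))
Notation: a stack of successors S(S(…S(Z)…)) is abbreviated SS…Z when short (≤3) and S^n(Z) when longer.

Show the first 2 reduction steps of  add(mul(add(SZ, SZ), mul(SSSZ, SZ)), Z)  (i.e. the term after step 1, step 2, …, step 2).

Answer: after 2 steps: add(add(mul(SSSZ, SZ), mul(add(Z, SZ), mul(SSSZ, SZ))), Z)

Working:
  start: add(mul(add(SZ, SZ), mul(SSSZ, SZ)), Z)
  [1] add(mul(S(add(Z, SZ)), mul(SSSZ, SZ)), Z)
  [2] add(add(mul(SSSZ, SZ), mul(add(Z, SZ), mul(SSSZ, SZ))), Z)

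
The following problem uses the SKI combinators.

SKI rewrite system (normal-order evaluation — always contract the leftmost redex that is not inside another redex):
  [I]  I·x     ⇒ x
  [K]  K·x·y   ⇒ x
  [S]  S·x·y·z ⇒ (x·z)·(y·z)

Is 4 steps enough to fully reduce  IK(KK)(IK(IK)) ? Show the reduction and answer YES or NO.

Answer: YES — reaches normal form KK in 2 ≤ 4 steps

Reduction:
  start: IK(KK)(IK(IK))
  step 1: K(KK)(IK(IK))
  step 2: KK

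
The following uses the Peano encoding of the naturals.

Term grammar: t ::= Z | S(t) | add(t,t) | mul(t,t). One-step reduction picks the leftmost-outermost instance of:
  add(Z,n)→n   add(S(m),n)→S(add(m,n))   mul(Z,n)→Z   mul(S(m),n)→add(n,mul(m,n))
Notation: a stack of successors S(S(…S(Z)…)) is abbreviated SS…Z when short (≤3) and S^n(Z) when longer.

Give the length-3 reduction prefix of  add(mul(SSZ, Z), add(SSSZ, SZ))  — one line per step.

  start: add(mul(SSZ, Z), add(SSSZ, SZ))
  →1  add(add(Z, mul(SZ, Z)), add(SSSZ, SZ))
  →2  add(mul(SZ, Z), add(SSSZ, SZ))
  →3  add(add(Z, mul(Z, Z)), add(SSSZ, SZ))

Answer: after 3 steps: add(add(Z, mul(Z, Z)), add(SSSZ, SZ))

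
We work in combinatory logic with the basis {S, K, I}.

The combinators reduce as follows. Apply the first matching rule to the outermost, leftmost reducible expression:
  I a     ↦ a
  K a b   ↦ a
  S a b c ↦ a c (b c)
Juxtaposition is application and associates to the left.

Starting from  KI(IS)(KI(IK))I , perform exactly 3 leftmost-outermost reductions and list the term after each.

  start: KI(IS)(KI(IK))I
  [1] I(KI(IK))I
  [2] KI(IK)I
  [3] II

Answer: after 3 steps: II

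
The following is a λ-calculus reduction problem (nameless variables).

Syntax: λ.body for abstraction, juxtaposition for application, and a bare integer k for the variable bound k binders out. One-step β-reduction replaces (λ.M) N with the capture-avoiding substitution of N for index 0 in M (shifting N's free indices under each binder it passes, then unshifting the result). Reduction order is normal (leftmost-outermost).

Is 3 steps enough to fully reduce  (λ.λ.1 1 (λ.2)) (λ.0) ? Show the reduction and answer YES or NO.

Answer: YES — reaches normal form λ.λ.λ.0 in 3 ≤ 3 steps

Derivation:
  start: (λ.λ.1 1 (λ.2)) (λ.0)
  step 1: λ.(λ.0) (λ.0) (λ.λ.0)
  step 2: λ.(λ.0) (λ.λ.0)
  step 3: λ.λ.λ.0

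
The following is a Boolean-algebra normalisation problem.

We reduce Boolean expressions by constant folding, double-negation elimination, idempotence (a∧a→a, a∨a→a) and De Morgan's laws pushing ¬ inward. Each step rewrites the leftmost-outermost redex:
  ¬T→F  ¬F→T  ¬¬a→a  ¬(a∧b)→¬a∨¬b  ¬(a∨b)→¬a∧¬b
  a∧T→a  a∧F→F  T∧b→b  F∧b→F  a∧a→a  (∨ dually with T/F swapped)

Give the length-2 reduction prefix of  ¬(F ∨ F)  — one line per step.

Answer: after 2 steps: ¬F

Reduction:
  start: ¬(F ∨ F)
  step 1: ¬F ∧ ¬F
  step 2: ¬F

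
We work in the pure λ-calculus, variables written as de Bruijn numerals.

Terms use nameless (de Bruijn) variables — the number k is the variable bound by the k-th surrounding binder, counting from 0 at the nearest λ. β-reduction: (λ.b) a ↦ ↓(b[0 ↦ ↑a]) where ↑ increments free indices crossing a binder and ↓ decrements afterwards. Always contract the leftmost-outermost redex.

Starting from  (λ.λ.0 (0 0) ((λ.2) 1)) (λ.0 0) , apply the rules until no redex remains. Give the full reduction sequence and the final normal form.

Answer: normal form = λ.0 (0 0) (λ.0 0)  (in 2 steps)

Derivation:
  start: (λ.λ.0 (0 0) ((λ.2) 1)) (λ.0 0)
  step 1: λ.0 (0 0) ((λ.λ.0 0) (λ.0 0))
  step 2: λ.0 (0 0) (λ.0 0)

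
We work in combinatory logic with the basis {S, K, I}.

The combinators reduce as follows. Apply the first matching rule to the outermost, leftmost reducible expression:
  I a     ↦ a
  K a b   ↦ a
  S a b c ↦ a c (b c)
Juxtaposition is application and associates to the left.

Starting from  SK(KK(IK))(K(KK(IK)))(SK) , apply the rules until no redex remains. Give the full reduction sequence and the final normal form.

Answer: normal form = K  (in 4 steps)

Derivation:
  start: SK(KK(IK))(K(KK(IK)))(SK)
  →1  K(K(KK(IK)))(KK(IK)(K(KK(IK))))(SK)
  →2  K(KK(IK))(SK)
  →3  KK(IK)
  →4  K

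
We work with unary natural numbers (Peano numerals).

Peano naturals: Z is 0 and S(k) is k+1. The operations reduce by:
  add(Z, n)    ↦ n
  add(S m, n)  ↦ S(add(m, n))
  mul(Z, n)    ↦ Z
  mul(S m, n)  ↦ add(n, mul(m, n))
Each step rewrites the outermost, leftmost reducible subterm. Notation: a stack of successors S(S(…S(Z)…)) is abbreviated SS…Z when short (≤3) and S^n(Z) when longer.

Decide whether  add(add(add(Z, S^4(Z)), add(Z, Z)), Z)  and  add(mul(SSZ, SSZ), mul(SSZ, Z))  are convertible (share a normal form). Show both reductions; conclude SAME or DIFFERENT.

Answer: SAME — A ⇓ S^4(Z), B ⇓ S^4(Z)

Derivation:
Term A:
  start: add(add(add(Z, S^4(Z)), add(Z, Z)), Z)
  →1  add(add(S^4(Z), add(Z, Z)), Z)
  →2  add(S(add(SSSZ, add(Z, Z))), Z)
  →3  S(add(add(SSSZ, add(Z, Z)), Z))
  →4  S(add(S(add(SSZ, add(Z, Z))), Z))
  →5  S(S(add(add(SSZ, add(Z, Z)), Z)))
  →6  S(S(add(S(add(SZ, add(Z, Z))), Z)))
  →7  S(S(S(add(add(SZ, add(Z, Z)), Z))))
  →8  S(S(S(add(S(add(Z, add(Z, Z))), Z))))
  →9  S(S(S(S(add(add(Z, add(Z, Z)), Z)))))
  →10  S(S(S(S(add(add(Z, Z), Z)))))
  →11  S(S(S(S(add(Z, Z)))))
  →12  S^4(Z)

Term B:
  start: add(mul(SSZ, SSZ), mul(SSZ, Z))
  →1  add(add(SSZ, mul(SZ, SSZ)), mul(SSZ, Z))
  →2  add(S(add(SZ, mul(SZ, SSZ))), mul(SSZ, Z))
  →3  S(add(add(SZ, mul(SZ, SSZ)), mul(SSZ, Z)))
  →4  S(add(S(add(Z, mul(SZ, SSZ))), mul(SSZ, Z)))
  →5  S(S(add(add(Z, mul(SZ, SSZ)), mul(SSZ, Z))))
  →6  S(S(add(mul(SZ, SSZ), mul(SSZ, Z))))
  →7  S(S(add(add(SSZ, mul(Z, SSZ)), mul(SSZ, Z))))
  →8  S(S(add(S(add(SZ, mul(Z, SSZ))), mul(SSZ, Z))))
  →9  S(S(S(add(add(SZ, mul(Z, SSZ)), mul(SSZ, Z)))))
  →10  S(S(S(add(S(add(Z, mul(Z, SSZ))), mul(SSZ, Z)))))
  →11  S(S(S(S(add(add(Z, mul(Z, SSZ)), mul(SSZ, Z))))))
  →12  S(S(S(S(add(mul(Z, SSZ), mul(SSZ, Z))))))
  →13  S(S(S(S(add(Z, mul(SSZ, Z))))))
  →14  S(S(S(S(mul(SSZ, Z)))))
  →15  S(S(S(S(add(Z, mul(SZ, Z))))))
  →16  S(S(S(S(mul(SZ, Z)))))
  →17  S(S(S(S(add(Z, mul(Z, Z))))))
  →18  S(S(S(S(mul(Z, Z)))))
  →19  S^4(Z)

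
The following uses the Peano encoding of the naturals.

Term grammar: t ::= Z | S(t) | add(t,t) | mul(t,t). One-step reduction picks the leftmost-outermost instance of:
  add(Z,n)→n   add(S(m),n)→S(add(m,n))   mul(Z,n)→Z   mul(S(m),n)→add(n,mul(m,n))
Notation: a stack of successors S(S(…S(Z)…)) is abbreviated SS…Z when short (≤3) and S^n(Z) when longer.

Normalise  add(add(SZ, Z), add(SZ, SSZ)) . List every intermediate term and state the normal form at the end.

  start: add(add(SZ, Z), add(SZ, SSZ))
  →1  add(S(add(Z, Z)), add(SZ, SSZ))
  →2  S(add(add(Z, Z), add(SZ, SSZ)))
  →3  S(add(Z, add(SZ, SSZ)))
  →4  S(add(SZ, SSZ))
  →5  S(S(add(Z, SSZ)))
  →6  S^4(Z)

Answer: normal form = S^4(Z)  (in 6 steps)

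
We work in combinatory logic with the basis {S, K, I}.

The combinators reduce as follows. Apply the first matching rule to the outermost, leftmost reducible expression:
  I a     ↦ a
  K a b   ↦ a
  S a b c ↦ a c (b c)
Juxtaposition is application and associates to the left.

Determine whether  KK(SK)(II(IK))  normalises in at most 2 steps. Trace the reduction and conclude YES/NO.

  start: KK(SK)(II(IK))
  [1] K(II(IK))
  [2] K(I(IK))

Answer: NO — after 2 steps the term is K(I(IK)), not yet normal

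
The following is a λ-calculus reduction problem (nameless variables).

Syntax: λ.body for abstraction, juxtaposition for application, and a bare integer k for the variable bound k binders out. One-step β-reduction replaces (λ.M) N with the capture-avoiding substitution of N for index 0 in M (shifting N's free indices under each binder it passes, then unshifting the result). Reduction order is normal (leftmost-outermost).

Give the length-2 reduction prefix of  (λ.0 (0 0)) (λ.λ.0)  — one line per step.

  start: (λ.0 (0 0)) (λ.λ.0)
  [1] (λ.λ.0) ((λ.λ.0) (λ.λ.0))
  [2] λ.0

Answer: after 2 steps: λ.0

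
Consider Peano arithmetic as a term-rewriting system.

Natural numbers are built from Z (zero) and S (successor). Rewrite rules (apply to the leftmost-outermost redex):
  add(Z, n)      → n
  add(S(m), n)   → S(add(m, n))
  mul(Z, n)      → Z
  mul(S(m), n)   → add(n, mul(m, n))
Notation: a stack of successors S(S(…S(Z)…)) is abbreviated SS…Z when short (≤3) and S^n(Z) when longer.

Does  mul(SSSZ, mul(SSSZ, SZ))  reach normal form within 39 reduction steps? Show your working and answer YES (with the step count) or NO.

  start: mul(SSSZ, mul(SSSZ, SZ))
  step 1: add(mul(SSSZ, SZ), mul(SSZ, mul(SSSZ, SZ)))
  step 2: add(add(SZ, mul(SSZ, SZ)), mul(SSZ, mul(SSSZ, SZ)))
  step 3: add(S(add(Z, mul(SSZ, SZ))), mul(SSZ, mul(SSSZ, SZ)))
  step 4: S(add(add(Z, mul(SSZ, SZ)), mul(SSZ, mul(SSSZ, SZ))))
  step 5: S(add(mul(SSZ, SZ), mul(SSZ, mul(SSSZ, SZ))))
  step 6: S(add(add(SZ, mul(SZ, SZ)), mul(SSZ, mul(SSSZ, SZ))))
  step 7: S(add(S(add(Z, mul(SZ, SZ))), mul(SSZ, mul(SSSZ, SZ))))
  step 8: S(S(add(add(Z, mul(SZ, SZ)), mul(SSZ, mul(SSSZ, SZ)))))
  step 9: S(S(add(mul(SZ, SZ), mul(SSZ, mul(SSSZ, SZ)))))
  step 10: S(S(add(add(SZ, mul(Z, SZ)), mul(SSZ, mul(SSSZ, SZ)))))
  step 11: S(S(add(S(add(Z, mul(Z, SZ))), mul(SSZ, mul(SSSZ, SZ)))))
  step 12: S(S(S(add(add(Z, mul(Z, SZ)), mul(SSZ, mul(SSSZ, SZ))))))
  step 13: S(S(S(add(mul(Z, SZ), mul(SSZ, mul(SSSZ, SZ))))))
  step 14: S(S(S(add(Z, mul(SSZ, mul(SSSZ, SZ))))))
  step 15: S(S(S(mul(SSZ, mul(SSSZ, SZ)))))
  step 16: S(S(S(add(mul(SSSZ, SZ), mul(SZ, mul(SSSZ, SZ))))))
  step 17: S(S(S(add(add(SZ, mul(SSZ, SZ)), mul(SZ, mul(SSSZ, SZ))))))
  step 18: S(S(S(add(S(add(Z, mul(SSZ, SZ))), mul(SZ, mul(SSSZ, SZ))))))
  step 19: S(S(S(S(add(add(Z, mul(SSZ, SZ)), mul(SZ, mul(SSSZ, SZ)))))))
  step 20: S(S(S(S(add(mul(SSZ, SZ), mul(SZ, mul(SSSZ, SZ)))))))
  step 21: S(S(S(S(add(add(SZ, mul(SZ, SZ)), mul(SZ, mul(SSSZ, SZ)))))))
  step 22: S(S(S(S(add(S(add(Z, mul(SZ, SZ))), mul(SZ, mul(SSSZ, SZ)))))))
  step 23: S(S(S(S(S(add(add(Z, mul(SZ, SZ)), mul(SZ, mul(SSSZ, SZ))))))))
  step 24: S(S(S(S(S(add(mul(SZ, SZ), mul(SZ, mul(SSSZ, SZ))))))))
  step 25: S(S(S(S(S(add(add(SZ, mul(Z, SZ)), mul(SZ, mul(SSSZ, SZ))))))))
  step 26: S(S(S(S(S(add(S(add(Z, mul(Z, SZ))), mul(SZ, mul(SSSZ, SZ))))))))
  step 27: S(S(S(S(S(S(add(add(Z, mul(Z, SZ)), mul(SZ, mul(SSSZ, SZ)))))))))
  step 28: S(S(S(S(S(S(add(mul(Z, SZ), mul(SZ, mul(SSSZ, SZ)))))))))
  step 29: S(S(S(S(S(S(add(Z, mul(SZ, mul(SSSZ, SZ)))))))))
  step 30: S(S(S(S(S(S(mul(SZ, mul(SSSZ, SZ))))))))
  step 31: S(S(S(S(S(S(add(mul(SSSZ, SZ), mul(Z, mul(SSSZ, SZ)))))))))
  step 32: S(S(S(S(S(S(add(add(SZ, mul(SSZ, SZ)), mul(Z, mul(SSSZ, SZ)))))))))
  step 33: S(S(S(S(S(S(add(S(add(Z, mul(SSZ, SZ))), mul(Z, mul(SSSZ, SZ)))))))))
  step 34: S(S(S(S(S(S(S(add(add(Z, mul(SSZ, SZ)), mul(Z, mul(SSSZ, SZ))))))))))
  step 35: S(S(S(S(S(S(S(add(mul(SSZ, SZ), mul(Z, mul(SSSZ, SZ))))))))))
  step 36: S(S(S(S(S(S(S(add(add(SZ, mul(SZ, SZ)), mul(Z, mul(SSSZ, SZ))))))))))
  step 37: S(S(S(S(S(S(S(add(S(add(Z, mul(SZ, SZ))), mul(Z, mul(SSSZ, SZ))))))))))
  step 38: S(S(S(S(S(S(S(S(add(add(Z, mul(SZ, SZ)), mul(Z, mul(SSSZ, SZ)))))))))))
  step 39: S(S(S(S(S(S(S(S(add(mul(SZ, SZ), mul(Z, mul(SSSZ, SZ)))))))))))

Answer: NO — after 39 steps the term is S(S(S(S(S(S(S(S(add(mul(SZ, SZ), mul(Z, mul(SSSZ, SZ))))))))))), not yet normal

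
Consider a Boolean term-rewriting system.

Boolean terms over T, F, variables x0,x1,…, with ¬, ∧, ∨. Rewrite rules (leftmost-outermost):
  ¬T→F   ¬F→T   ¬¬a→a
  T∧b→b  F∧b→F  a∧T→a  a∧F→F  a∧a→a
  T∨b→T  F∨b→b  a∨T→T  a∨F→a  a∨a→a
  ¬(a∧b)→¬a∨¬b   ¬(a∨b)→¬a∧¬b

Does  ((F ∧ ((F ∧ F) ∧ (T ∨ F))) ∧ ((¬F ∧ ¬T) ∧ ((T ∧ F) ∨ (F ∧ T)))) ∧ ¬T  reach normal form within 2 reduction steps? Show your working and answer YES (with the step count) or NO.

  start: ((F ∧ ((F ∧ F) ∧ (T ∨ F))) ∧ ((¬F ∧ ¬T) ∧ ((T ∧ F) ∨ (F ∧ T)))) ∧ ¬T
  [1] (F ∧ ((¬F ∧ ¬T) ∧ ((T ∧ F) ∨ (F ∧ T)))) ∧ ¬T
  [2] F ∧ ¬T

Answer: NO — after 2 steps the term is F ∧ ¬T, not yet normal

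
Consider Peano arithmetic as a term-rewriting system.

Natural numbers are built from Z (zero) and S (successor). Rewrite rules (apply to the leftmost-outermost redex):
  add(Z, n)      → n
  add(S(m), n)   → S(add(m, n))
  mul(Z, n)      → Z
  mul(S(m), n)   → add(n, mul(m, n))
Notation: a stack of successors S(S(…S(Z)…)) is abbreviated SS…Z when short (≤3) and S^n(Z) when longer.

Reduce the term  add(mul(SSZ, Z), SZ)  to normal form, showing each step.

  start: add(mul(SSZ, Z), SZ)
  →1  add(add(Z, mul(SZ, Z)), SZ)
  →2  add(mul(SZ, Z), SZ)
  →3  add(add(Z, mul(Z, Z)), SZ)
  →4  add(mul(Z, Z), SZ)
  →5  add(Z, SZ)
  →6  SZ

Answer: normal form = SZ  (in 6 steps)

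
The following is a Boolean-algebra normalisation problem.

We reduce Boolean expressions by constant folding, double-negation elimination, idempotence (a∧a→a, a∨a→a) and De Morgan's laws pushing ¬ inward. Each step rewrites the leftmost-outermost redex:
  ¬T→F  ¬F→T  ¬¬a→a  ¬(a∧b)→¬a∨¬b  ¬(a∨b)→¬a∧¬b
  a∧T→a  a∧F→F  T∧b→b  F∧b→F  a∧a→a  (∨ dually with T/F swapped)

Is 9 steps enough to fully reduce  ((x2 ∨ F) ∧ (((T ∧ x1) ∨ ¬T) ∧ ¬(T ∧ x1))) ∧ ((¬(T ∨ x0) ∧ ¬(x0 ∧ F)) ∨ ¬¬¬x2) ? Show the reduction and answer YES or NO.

  start: ((x2 ∨ F) ∧ (((T ∧ x1) ∨ ¬T) ∧ ¬(T ∧ x1))) ∧ ((¬(T ∨ x0) ∧ ¬(x0 ∧ F)) ∨ ¬¬¬x2)
  step 1: (x2 ∧ (((T ∧ x1) ∨ ¬T) ∧ ¬(T ∧ x1))) ∧ ((¬(T ∨ x0) ∧ ¬(x0 ∧ F)) ∨ ¬¬¬x2)
  step 2: (x2 ∧ ((x1 ∨ ¬T) ∧ ¬(T ∧ x1))) ∧ ((¬(T ∨ x0) ∧ ¬(x0 ∧ F)) ∨ ¬¬¬x2)
  step 3: (x2 ∧ ((x1 ∨ F) ∧ ¬(T ∧ x1))) ∧ ((¬(T ∨ x0) ∧ ¬(x0 ∧ F)) ∨ ¬¬¬x2)
  step 4: (x2 ∧ (x1 ∧ ¬(T ∧ x1))) ∧ ((¬(T ∨ x0) ∧ ¬(x0 ∧ F)) ∨ ¬¬¬x2)
  step 5: (x2 ∧ (x1 ∧ (¬T ∨ ¬x1))) ∧ ((¬(T ∨ x0) ∧ ¬(x0 ∧ F)) ∨ ¬¬¬x2)
  step 6: (x2 ∧ (x1 ∧ (F ∨ ¬x1))) ∧ ((¬(T ∨ x0) ∧ ¬(x0 ∧ F)) ∨ ¬¬¬x2)
  step 7: (x2 ∧ (x1 ∧ ¬x1)) ∧ ((¬(T ∨ x0) ∧ ¬(x0 ∧ F)) ∨ ¬¬¬x2)
  step 8: (x2 ∧ (x1 ∧ ¬x1)) ∧ (((¬T ∧ ¬x0) ∧ ¬(x0 ∧ F)) ∨ ¬¬¬x2)
  step 9: (x2 ∧ (x1 ∧ ¬x1)) ∧ (((F ∧ ¬x0) ∧ ¬(x0 ∧ F)) ∨ ¬¬¬x2)

Answer: NO — after 9 steps the term is (x2 ∧ (x1 ∧ ¬x1)) ∧ (((F ∧ ¬x0) ∧ ¬(x0 ∧ F)) ∨ ¬¬¬x2), not yet normal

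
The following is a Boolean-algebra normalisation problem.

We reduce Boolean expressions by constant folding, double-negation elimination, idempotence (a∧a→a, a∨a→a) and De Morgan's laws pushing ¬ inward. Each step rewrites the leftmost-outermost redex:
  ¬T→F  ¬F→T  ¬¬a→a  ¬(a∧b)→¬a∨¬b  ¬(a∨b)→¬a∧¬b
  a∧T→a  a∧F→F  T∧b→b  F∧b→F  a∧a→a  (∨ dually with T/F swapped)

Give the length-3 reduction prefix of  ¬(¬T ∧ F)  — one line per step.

Answer: after 3 steps: T

Working:
  start: ¬(¬T ∧ F)
  step 1: ¬¬T ∨ ¬F
  step 2: T ∨ ¬F
  step 3: T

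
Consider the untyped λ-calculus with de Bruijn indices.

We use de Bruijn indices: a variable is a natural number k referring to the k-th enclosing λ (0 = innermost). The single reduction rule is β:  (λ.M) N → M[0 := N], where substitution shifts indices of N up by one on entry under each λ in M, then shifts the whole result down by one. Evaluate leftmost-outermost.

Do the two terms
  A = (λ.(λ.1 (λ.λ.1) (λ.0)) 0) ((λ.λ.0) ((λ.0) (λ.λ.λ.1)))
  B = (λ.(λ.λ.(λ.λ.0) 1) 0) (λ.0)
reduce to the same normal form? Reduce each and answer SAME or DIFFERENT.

Answer: SAME — A ⇓ λ.λ.0, B ⇓ λ.λ.0

Derivation:
Term A:
  start: (λ.(λ.1 (λ.λ.1) (λ.0)) 0) ((λ.λ.0) ((λ.0) (λ.λ.λ.1)))
  step 1: (λ.(λ.λ.0) ((λ.0) (λ.λ.λ.1)) (λ.λ.1) (λ.0)) ((λ.λ.0) ((λ.0) (λ.λ.λ.1)))
  step 2: (λ.λ.0) ((λ.0) (λ.λ.λ.1)) (λ.λ.1) (λ.0)
  step 3: (λ.0) (λ.λ.1) (λ.0)
  step 4: (λ.λ.1) (λ.0)
  step 5: λ.λ.0

Term B:
  start: (λ.(λ.λ.(λ.λ.0) 1) 0) (λ.0)
  step 1: (λ.λ.(λ.λ.0) 1) (λ.0)
  step 2: λ.(λ.λ.0) (λ.0)
  step 3: λ.λ.0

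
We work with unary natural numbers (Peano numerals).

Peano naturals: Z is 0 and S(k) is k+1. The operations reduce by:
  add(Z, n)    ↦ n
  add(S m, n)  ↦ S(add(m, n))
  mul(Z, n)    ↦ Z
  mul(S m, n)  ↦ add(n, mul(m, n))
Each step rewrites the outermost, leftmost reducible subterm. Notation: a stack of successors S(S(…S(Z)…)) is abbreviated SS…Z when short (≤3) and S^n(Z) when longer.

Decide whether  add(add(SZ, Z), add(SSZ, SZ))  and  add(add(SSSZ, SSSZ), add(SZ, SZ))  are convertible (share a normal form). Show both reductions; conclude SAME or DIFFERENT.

Answer: DIFFERENT — A ⇓ S^4(Z), B ⇓ S^8(Z)

Reduction:
Term A:
  start: add(add(SZ, Z), add(SSZ, SZ))
  step 1: add(S(add(Z, Z)), add(SSZ, SZ))
  step 2: S(add(add(Z, Z), add(SSZ, SZ)))
  step 3: S(add(Z, add(SSZ, SZ)))
  step 4: S(add(SSZ, SZ))
  step 5: S(S(add(SZ, SZ)))
  step 6: S(S(S(add(Z, SZ))))
  step 7: S^4(Z)

Term B:
  start: add(add(SSSZ, SSSZ), add(SZ, SZ))
  step 1: add(S(add(SSZ, SSSZ)), add(SZ, SZ))
  step 2: S(add(add(SSZ, SSSZ), add(SZ, SZ)))
  step 3: S(add(S(add(SZ, SSSZ)), add(SZ, SZ)))
  step 4: S(S(add(add(SZ, SSSZ), add(SZ, SZ))))
  step 5: S(S(add(S(add(Z, SSSZ)), add(SZ, SZ))))
  step 6: S(S(S(add(add(Z, SSSZ), add(SZ, SZ)))))
  step 7: S(S(S(add(SSSZ, add(SZ, SZ)))))
  step 8: S(S(S(S(add(SSZ, add(SZ, SZ))))))
  step 9: S(S(S(S(S(add(SZ, add(SZ, SZ)))))))
  step 10: S(S(S(S(S(S(add(Z, add(SZ, SZ))))))))
  step 11: S(S(S(S(S(S(add(SZ, SZ)))))))
  step 12: S(S(S(S(S(S(S(add(Z, SZ))))))))
  step 13: S^8(Z)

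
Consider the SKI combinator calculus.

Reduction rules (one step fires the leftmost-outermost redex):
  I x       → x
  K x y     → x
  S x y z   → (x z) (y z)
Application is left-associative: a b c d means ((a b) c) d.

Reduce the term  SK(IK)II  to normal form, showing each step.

  start: SK(IK)II
  →1  KI(IKI)I
  →2  II
  →3  I

Answer: normal form = I  (in 3 steps)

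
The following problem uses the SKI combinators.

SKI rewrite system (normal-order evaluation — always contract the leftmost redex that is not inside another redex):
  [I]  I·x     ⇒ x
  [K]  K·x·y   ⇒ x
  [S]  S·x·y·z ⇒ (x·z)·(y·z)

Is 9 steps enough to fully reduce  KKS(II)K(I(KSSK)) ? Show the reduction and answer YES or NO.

  start: KKS(II)K(I(KSSK))
  →1  K(II)K(I(KSSK))
  →2  II(I(KSSK))
  →3  I(I(KSSK))
  →4  I(KSSK)
  →5  KSSK
  →6  SK

Answer: YES — reaches normal form SK in 6 ≤ 9 steps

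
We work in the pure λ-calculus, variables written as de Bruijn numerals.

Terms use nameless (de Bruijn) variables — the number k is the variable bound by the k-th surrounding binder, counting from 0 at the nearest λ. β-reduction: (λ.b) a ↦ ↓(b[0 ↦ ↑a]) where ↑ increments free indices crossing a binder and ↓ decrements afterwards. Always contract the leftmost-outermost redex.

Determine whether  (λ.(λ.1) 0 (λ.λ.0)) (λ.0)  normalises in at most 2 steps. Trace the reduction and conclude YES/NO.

  start: (λ.(λ.1) 0 (λ.λ.0)) (λ.0)
  step 1: (λ.λ.0) (λ.0) (λ.λ.0)
  step 2: (λ.0) (λ.λ.0)

Answer: NO — after 2 steps the term is (λ.0) (λ.λ.0), not yet normal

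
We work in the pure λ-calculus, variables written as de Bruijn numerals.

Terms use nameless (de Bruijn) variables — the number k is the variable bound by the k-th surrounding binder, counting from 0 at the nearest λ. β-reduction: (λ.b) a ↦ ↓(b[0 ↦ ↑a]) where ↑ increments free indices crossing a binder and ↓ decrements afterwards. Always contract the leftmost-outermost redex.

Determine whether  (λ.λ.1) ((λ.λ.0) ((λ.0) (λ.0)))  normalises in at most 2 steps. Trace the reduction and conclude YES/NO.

Answer: YES — reaches normal form λ.λ.0 in 2 ≤ 2 steps

Reduction:
  start: (λ.λ.1) ((λ.λ.0) ((λ.0) (λ.0)))
  step 1: λ.(λ.λ.0) ((λ.0) (λ.0))
  step 2: λ.λ.0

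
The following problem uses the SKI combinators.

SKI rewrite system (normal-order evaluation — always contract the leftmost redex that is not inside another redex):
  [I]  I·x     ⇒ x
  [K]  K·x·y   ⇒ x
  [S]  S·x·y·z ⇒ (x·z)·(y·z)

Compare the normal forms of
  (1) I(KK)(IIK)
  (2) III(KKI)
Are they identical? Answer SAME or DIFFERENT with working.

Term A:
  start: I(KK)(IIK)
  step 1: KK(IIK)
  step 2: K

Term B:
  start: III(KKI)
  step 1: II(KKI)
  step 2: I(KKI)
  step 3: KKI
  step 4: K

Answer: SAME — A ⇓ K, B ⇓ K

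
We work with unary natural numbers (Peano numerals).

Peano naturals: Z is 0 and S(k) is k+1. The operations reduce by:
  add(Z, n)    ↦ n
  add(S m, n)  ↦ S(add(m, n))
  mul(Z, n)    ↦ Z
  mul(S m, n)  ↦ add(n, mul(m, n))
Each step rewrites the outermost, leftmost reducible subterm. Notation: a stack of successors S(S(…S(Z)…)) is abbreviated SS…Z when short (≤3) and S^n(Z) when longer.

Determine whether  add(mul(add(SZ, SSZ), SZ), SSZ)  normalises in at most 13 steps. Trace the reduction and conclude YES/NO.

  start: add(mul(add(SZ, SSZ), SZ), SSZ)
  [1] add(mul(S(add(Z, SSZ)), SZ), SSZ)
  [2] add(add(SZ, mul(add(Z, SSZ), SZ)), SSZ)
  [3] add(S(add(Z, mul(add(Z, SSZ), SZ))), SSZ)
  [4] S(add(add(Z, mul(add(Z, SSZ), SZ)), SSZ))
  [5] S(add(mul(add(Z, SSZ), SZ), SSZ))
  [6] S(add(mul(SSZ, SZ), SSZ))
  [7] S(add(add(SZ, mul(SZ, SZ)), SSZ))
  [8] S(add(S(add(Z, mul(SZ, SZ))), SSZ))
  [9] S(S(add(add(Z, mul(SZ, SZ)), SSZ)))
  [10] S(S(add(mul(SZ, SZ), SSZ)))
  [11] S(S(add(add(SZ, mul(Z, SZ)), SSZ)))
  [12] S(S(add(S(add(Z, mul(Z, SZ))), SSZ)))
  [13] S(S(S(add(add(Z, mul(Z, SZ)), SSZ))))

Answer: NO — after 13 steps the term is S(S(S(add(add(Z, mul(Z, SZ)), SSZ)))), not yet normal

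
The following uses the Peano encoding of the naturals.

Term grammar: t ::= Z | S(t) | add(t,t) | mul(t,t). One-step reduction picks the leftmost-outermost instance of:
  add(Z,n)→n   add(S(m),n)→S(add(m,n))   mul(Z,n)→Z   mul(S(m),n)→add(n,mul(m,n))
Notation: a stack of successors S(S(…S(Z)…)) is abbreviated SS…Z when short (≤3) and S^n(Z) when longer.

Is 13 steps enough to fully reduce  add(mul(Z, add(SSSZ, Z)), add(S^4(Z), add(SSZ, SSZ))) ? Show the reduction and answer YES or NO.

Answer: YES — reaches normal form S^8(Z) in 10 ≤ 13 steps

Reduction:
  start: add(mul(Z, add(SSSZ, Z)), add(S^4(Z), add(SSZ, SSZ)))
  →1  add(Z, add(S^4(Z), add(SSZ, SSZ)))
  →2  add(S^4(Z), add(SSZ, SSZ))
  →3  S(add(SSSZ, add(SSZ, SSZ)))
  →4  S(S(add(SSZ, add(SSZ, SSZ))))
  →5  S(S(S(add(SZ, add(SSZ, SSZ)))))
  →6  S(S(S(S(add(Z, add(SSZ, SSZ))))))
  →7  S(S(S(S(add(SSZ, SSZ)))))
  →8  S(S(S(S(S(add(SZ, SSZ))))))
  →9  S(S(S(S(S(S(add(Z, SSZ)))))))
  →10  S^8(Z)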